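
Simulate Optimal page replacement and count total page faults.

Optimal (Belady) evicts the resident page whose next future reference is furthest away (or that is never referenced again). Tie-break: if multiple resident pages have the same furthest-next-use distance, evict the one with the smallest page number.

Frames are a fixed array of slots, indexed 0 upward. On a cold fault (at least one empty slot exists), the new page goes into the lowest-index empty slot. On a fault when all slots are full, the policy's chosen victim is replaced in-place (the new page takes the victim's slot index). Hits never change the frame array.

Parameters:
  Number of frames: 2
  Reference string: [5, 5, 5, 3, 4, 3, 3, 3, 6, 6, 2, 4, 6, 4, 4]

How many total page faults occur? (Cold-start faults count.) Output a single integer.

Step 0: ref 5 → FAULT, frames=[5,-]
Step 1: ref 5 → HIT, frames=[5,-]
Step 2: ref 5 → HIT, frames=[5,-]
Step 3: ref 3 → FAULT, frames=[5,3]
Step 4: ref 4 → FAULT (evict 5), frames=[4,3]
Step 5: ref 3 → HIT, frames=[4,3]
Step 6: ref 3 → HIT, frames=[4,3]
Step 7: ref 3 → HIT, frames=[4,3]
Step 8: ref 6 → FAULT (evict 3), frames=[4,6]
Step 9: ref 6 → HIT, frames=[4,6]
Step 10: ref 2 → FAULT (evict 6), frames=[4,2]
Step 11: ref 4 → HIT, frames=[4,2]
Step 12: ref 6 → FAULT (evict 2), frames=[4,6]
Step 13: ref 4 → HIT, frames=[4,6]
Step 14: ref 4 → HIT, frames=[4,6]
Total faults: 6

Answer: 6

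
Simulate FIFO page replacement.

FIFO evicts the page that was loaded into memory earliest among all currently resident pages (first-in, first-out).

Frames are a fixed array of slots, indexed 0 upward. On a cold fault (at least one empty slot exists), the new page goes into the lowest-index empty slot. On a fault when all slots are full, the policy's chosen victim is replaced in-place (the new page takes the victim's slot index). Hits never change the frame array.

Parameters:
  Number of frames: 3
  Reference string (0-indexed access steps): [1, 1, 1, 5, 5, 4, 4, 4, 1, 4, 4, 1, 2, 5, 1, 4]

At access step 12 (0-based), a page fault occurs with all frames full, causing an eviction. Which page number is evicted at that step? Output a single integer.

Answer: 1

Derivation:
Step 0: ref 1 -> FAULT, frames=[1,-,-]
Step 1: ref 1 -> HIT, frames=[1,-,-]
Step 2: ref 1 -> HIT, frames=[1,-,-]
Step 3: ref 5 -> FAULT, frames=[1,5,-]
Step 4: ref 5 -> HIT, frames=[1,5,-]
Step 5: ref 4 -> FAULT, frames=[1,5,4]
Step 6: ref 4 -> HIT, frames=[1,5,4]
Step 7: ref 4 -> HIT, frames=[1,5,4]
Step 8: ref 1 -> HIT, frames=[1,5,4]
Step 9: ref 4 -> HIT, frames=[1,5,4]
Step 10: ref 4 -> HIT, frames=[1,5,4]
Step 11: ref 1 -> HIT, frames=[1,5,4]
Step 12: ref 2 -> FAULT, evict 1, frames=[2,5,4]
At step 12: evicted page 1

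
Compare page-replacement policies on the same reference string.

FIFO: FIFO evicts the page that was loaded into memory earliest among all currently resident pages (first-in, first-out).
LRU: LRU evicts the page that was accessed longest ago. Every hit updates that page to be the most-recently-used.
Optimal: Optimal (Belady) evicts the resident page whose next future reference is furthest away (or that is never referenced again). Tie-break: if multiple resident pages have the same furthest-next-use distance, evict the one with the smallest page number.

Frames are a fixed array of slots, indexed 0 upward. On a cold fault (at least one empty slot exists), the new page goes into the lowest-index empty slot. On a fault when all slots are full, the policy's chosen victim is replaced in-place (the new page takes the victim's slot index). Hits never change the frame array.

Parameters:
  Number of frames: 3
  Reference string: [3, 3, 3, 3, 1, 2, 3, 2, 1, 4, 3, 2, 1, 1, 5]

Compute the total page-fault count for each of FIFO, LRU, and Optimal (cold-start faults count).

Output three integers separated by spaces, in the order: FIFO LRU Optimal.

Answer: 7 8 6

Derivation:
--- FIFO ---
  step 0: ref 3 -> FAULT, frames=[3,-,-] (faults so far: 1)
  step 1: ref 3 -> HIT, frames=[3,-,-] (faults so far: 1)
  step 2: ref 3 -> HIT, frames=[3,-,-] (faults so far: 1)
  step 3: ref 3 -> HIT, frames=[3,-,-] (faults so far: 1)
  step 4: ref 1 -> FAULT, frames=[3,1,-] (faults so far: 2)
  step 5: ref 2 -> FAULT, frames=[3,1,2] (faults so far: 3)
  step 6: ref 3 -> HIT, frames=[3,1,2] (faults so far: 3)
  step 7: ref 2 -> HIT, frames=[3,1,2] (faults so far: 3)
  step 8: ref 1 -> HIT, frames=[3,1,2] (faults so far: 3)
  step 9: ref 4 -> FAULT, evict 3, frames=[4,1,2] (faults so far: 4)
  step 10: ref 3 -> FAULT, evict 1, frames=[4,3,2] (faults so far: 5)
  step 11: ref 2 -> HIT, frames=[4,3,2] (faults so far: 5)
  step 12: ref 1 -> FAULT, evict 2, frames=[4,3,1] (faults so far: 6)
  step 13: ref 1 -> HIT, frames=[4,3,1] (faults so far: 6)
  step 14: ref 5 -> FAULT, evict 4, frames=[5,3,1] (faults so far: 7)
  FIFO total faults: 7
--- LRU ---
  step 0: ref 3 -> FAULT, frames=[3,-,-] (faults so far: 1)
  step 1: ref 3 -> HIT, frames=[3,-,-] (faults so far: 1)
  step 2: ref 3 -> HIT, frames=[3,-,-] (faults so far: 1)
  step 3: ref 3 -> HIT, frames=[3,-,-] (faults so far: 1)
  step 4: ref 1 -> FAULT, frames=[3,1,-] (faults so far: 2)
  step 5: ref 2 -> FAULT, frames=[3,1,2] (faults so far: 3)
  step 6: ref 3 -> HIT, frames=[3,1,2] (faults so far: 3)
  step 7: ref 2 -> HIT, frames=[3,1,2] (faults so far: 3)
  step 8: ref 1 -> HIT, frames=[3,1,2] (faults so far: 3)
  step 9: ref 4 -> FAULT, evict 3, frames=[4,1,2] (faults so far: 4)
  step 10: ref 3 -> FAULT, evict 2, frames=[4,1,3] (faults so far: 5)
  step 11: ref 2 -> FAULT, evict 1, frames=[4,2,3] (faults so far: 6)
  step 12: ref 1 -> FAULT, evict 4, frames=[1,2,3] (faults so far: 7)
  step 13: ref 1 -> HIT, frames=[1,2,3] (faults so far: 7)
  step 14: ref 5 -> FAULT, evict 3, frames=[1,2,5] (faults so far: 8)
  LRU total faults: 8
--- Optimal ---
  step 0: ref 3 -> FAULT, frames=[3,-,-] (faults so far: 1)
  step 1: ref 3 -> HIT, frames=[3,-,-] (faults so far: 1)
  step 2: ref 3 -> HIT, frames=[3,-,-] (faults so far: 1)
  step 3: ref 3 -> HIT, frames=[3,-,-] (faults so far: 1)
  step 4: ref 1 -> FAULT, frames=[3,1,-] (faults so far: 2)
  step 5: ref 2 -> FAULT, frames=[3,1,2] (faults so far: 3)
  step 6: ref 3 -> HIT, frames=[3,1,2] (faults so far: 3)
  step 7: ref 2 -> HIT, frames=[3,1,2] (faults so far: 3)
  step 8: ref 1 -> HIT, frames=[3,1,2] (faults so far: 3)
  step 9: ref 4 -> FAULT, evict 1, frames=[3,4,2] (faults so far: 4)
  step 10: ref 3 -> HIT, frames=[3,4,2] (faults so far: 4)
  step 11: ref 2 -> HIT, frames=[3,4,2] (faults so far: 4)
  step 12: ref 1 -> FAULT, evict 2, frames=[3,4,1] (faults so far: 5)
  step 13: ref 1 -> HIT, frames=[3,4,1] (faults so far: 5)
  step 14: ref 5 -> FAULT, evict 1, frames=[3,4,5] (faults so far: 6)
  Optimal total faults: 6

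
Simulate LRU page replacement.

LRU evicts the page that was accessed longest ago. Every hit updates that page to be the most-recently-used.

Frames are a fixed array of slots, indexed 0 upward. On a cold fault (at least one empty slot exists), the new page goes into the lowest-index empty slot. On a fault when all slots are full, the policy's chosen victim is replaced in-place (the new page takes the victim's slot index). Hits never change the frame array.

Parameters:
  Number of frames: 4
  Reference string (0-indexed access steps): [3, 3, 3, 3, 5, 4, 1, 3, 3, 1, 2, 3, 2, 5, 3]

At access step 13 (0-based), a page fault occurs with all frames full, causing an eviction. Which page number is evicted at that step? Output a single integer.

Step 0: ref 3 -> FAULT, frames=[3,-,-,-]
Step 1: ref 3 -> HIT, frames=[3,-,-,-]
Step 2: ref 3 -> HIT, frames=[3,-,-,-]
Step 3: ref 3 -> HIT, frames=[3,-,-,-]
Step 4: ref 5 -> FAULT, frames=[3,5,-,-]
Step 5: ref 4 -> FAULT, frames=[3,5,4,-]
Step 6: ref 1 -> FAULT, frames=[3,5,4,1]
Step 7: ref 3 -> HIT, frames=[3,5,4,1]
Step 8: ref 3 -> HIT, frames=[3,5,4,1]
Step 9: ref 1 -> HIT, frames=[3,5,4,1]
Step 10: ref 2 -> FAULT, evict 5, frames=[3,2,4,1]
Step 11: ref 3 -> HIT, frames=[3,2,4,1]
Step 12: ref 2 -> HIT, frames=[3,2,4,1]
Step 13: ref 5 -> FAULT, evict 4, frames=[3,2,5,1]
At step 13: evicted page 4

Answer: 4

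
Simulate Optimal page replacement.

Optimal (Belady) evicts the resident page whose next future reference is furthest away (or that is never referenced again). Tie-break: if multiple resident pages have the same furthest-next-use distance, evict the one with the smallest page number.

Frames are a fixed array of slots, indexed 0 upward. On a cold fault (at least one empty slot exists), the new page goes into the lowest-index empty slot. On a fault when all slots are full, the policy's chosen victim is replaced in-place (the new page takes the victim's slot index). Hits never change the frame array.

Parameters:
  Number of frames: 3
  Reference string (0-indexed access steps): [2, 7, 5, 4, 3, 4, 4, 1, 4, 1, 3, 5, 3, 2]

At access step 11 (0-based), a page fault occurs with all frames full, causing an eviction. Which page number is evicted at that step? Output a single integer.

Step 0: ref 2 -> FAULT, frames=[2,-,-]
Step 1: ref 7 -> FAULT, frames=[2,7,-]
Step 2: ref 5 -> FAULT, frames=[2,7,5]
Step 3: ref 4 -> FAULT, evict 7, frames=[2,4,5]
Step 4: ref 3 -> FAULT, evict 2, frames=[3,4,5]
Step 5: ref 4 -> HIT, frames=[3,4,5]
Step 6: ref 4 -> HIT, frames=[3,4,5]
Step 7: ref 1 -> FAULT, evict 5, frames=[3,4,1]
Step 8: ref 4 -> HIT, frames=[3,4,1]
Step 9: ref 1 -> HIT, frames=[3,4,1]
Step 10: ref 3 -> HIT, frames=[3,4,1]
Step 11: ref 5 -> FAULT, evict 1, frames=[3,4,5]
At step 11: evicted page 1

Answer: 1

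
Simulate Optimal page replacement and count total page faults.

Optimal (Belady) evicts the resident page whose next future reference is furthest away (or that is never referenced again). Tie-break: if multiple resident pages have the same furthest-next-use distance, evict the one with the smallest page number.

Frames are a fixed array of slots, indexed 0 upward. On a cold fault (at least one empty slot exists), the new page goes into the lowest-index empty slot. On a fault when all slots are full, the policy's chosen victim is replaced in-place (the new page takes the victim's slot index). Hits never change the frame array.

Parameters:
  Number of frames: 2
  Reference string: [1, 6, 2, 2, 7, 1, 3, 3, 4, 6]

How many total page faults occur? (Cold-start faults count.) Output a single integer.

Answer: 7

Derivation:
Step 0: ref 1 → FAULT, frames=[1,-]
Step 1: ref 6 → FAULT, frames=[1,6]
Step 2: ref 2 → FAULT (evict 6), frames=[1,2]
Step 3: ref 2 → HIT, frames=[1,2]
Step 4: ref 7 → FAULT (evict 2), frames=[1,7]
Step 5: ref 1 → HIT, frames=[1,7]
Step 6: ref 3 → FAULT (evict 1), frames=[3,7]
Step 7: ref 3 → HIT, frames=[3,7]
Step 8: ref 4 → FAULT (evict 3), frames=[4,7]
Step 9: ref 6 → FAULT (evict 4), frames=[6,7]
Total faults: 7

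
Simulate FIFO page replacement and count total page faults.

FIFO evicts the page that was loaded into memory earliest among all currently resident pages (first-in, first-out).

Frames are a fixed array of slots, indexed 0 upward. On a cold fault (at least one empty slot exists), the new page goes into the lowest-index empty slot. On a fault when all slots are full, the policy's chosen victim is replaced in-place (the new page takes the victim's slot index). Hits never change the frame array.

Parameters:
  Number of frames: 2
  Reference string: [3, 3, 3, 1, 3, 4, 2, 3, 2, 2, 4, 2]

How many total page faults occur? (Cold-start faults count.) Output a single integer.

Step 0: ref 3 → FAULT, frames=[3,-]
Step 1: ref 3 → HIT, frames=[3,-]
Step 2: ref 3 → HIT, frames=[3,-]
Step 3: ref 1 → FAULT, frames=[3,1]
Step 4: ref 3 → HIT, frames=[3,1]
Step 5: ref 4 → FAULT (evict 3), frames=[4,1]
Step 6: ref 2 → FAULT (evict 1), frames=[4,2]
Step 7: ref 3 → FAULT (evict 4), frames=[3,2]
Step 8: ref 2 → HIT, frames=[3,2]
Step 9: ref 2 → HIT, frames=[3,2]
Step 10: ref 4 → FAULT (evict 2), frames=[3,4]
Step 11: ref 2 → FAULT (evict 3), frames=[2,4]
Total faults: 7

Answer: 7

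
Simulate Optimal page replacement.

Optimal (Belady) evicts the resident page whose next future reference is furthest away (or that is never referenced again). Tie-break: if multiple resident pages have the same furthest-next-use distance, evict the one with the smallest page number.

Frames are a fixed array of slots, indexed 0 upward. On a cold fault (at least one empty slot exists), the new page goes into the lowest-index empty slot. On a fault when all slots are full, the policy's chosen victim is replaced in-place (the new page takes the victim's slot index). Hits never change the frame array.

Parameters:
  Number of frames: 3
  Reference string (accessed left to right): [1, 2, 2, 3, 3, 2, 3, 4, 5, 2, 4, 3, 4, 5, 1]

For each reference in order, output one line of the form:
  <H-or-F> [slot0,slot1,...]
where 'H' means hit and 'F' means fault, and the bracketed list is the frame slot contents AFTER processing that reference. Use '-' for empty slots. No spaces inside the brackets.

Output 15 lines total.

F [1,-,-]
F [1,2,-]
H [1,2,-]
F [1,2,3]
H [1,2,3]
H [1,2,3]
H [1,2,3]
F [4,2,3]
F [4,2,5]
H [4,2,5]
H [4,2,5]
F [4,3,5]
H [4,3,5]
H [4,3,5]
F [4,1,5]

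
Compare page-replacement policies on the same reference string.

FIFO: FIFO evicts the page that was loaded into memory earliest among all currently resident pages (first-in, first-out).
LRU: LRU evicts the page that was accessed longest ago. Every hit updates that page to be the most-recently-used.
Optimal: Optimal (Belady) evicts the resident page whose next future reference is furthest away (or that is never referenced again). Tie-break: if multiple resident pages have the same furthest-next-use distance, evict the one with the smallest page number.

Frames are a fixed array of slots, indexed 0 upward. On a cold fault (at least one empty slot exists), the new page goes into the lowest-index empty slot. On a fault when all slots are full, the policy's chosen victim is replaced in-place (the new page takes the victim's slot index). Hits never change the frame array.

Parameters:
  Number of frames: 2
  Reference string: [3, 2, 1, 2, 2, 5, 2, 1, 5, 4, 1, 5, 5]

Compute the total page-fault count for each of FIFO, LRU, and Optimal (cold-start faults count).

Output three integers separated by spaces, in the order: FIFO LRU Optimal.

Answer: 10 9 7

Derivation:
--- FIFO ---
  step 0: ref 3 -> FAULT, frames=[3,-] (faults so far: 1)
  step 1: ref 2 -> FAULT, frames=[3,2] (faults so far: 2)
  step 2: ref 1 -> FAULT, evict 3, frames=[1,2] (faults so far: 3)
  step 3: ref 2 -> HIT, frames=[1,2] (faults so far: 3)
  step 4: ref 2 -> HIT, frames=[1,2] (faults so far: 3)
  step 5: ref 5 -> FAULT, evict 2, frames=[1,5] (faults so far: 4)
  step 6: ref 2 -> FAULT, evict 1, frames=[2,5] (faults so far: 5)
  step 7: ref 1 -> FAULT, evict 5, frames=[2,1] (faults so far: 6)
  step 8: ref 5 -> FAULT, evict 2, frames=[5,1] (faults so far: 7)
  step 9: ref 4 -> FAULT, evict 1, frames=[5,4] (faults so far: 8)
  step 10: ref 1 -> FAULT, evict 5, frames=[1,4] (faults so far: 9)
  step 11: ref 5 -> FAULT, evict 4, frames=[1,5] (faults so far: 10)
  step 12: ref 5 -> HIT, frames=[1,5] (faults so far: 10)
  FIFO total faults: 10
--- LRU ---
  step 0: ref 3 -> FAULT, frames=[3,-] (faults so far: 1)
  step 1: ref 2 -> FAULT, frames=[3,2] (faults so far: 2)
  step 2: ref 1 -> FAULT, evict 3, frames=[1,2] (faults so far: 3)
  step 3: ref 2 -> HIT, frames=[1,2] (faults so far: 3)
  step 4: ref 2 -> HIT, frames=[1,2] (faults so far: 3)
  step 5: ref 5 -> FAULT, evict 1, frames=[5,2] (faults so far: 4)
  step 6: ref 2 -> HIT, frames=[5,2] (faults so far: 4)
  step 7: ref 1 -> FAULT, evict 5, frames=[1,2] (faults so far: 5)
  step 8: ref 5 -> FAULT, evict 2, frames=[1,5] (faults so far: 6)
  step 9: ref 4 -> FAULT, evict 1, frames=[4,5] (faults so far: 7)
  step 10: ref 1 -> FAULT, evict 5, frames=[4,1] (faults so far: 8)
  step 11: ref 5 -> FAULT, evict 4, frames=[5,1] (faults so far: 9)
  step 12: ref 5 -> HIT, frames=[5,1] (faults so far: 9)
  LRU total faults: 9
--- Optimal ---
  step 0: ref 3 -> FAULT, frames=[3,-] (faults so far: 1)
  step 1: ref 2 -> FAULT, frames=[3,2] (faults so far: 2)
  step 2: ref 1 -> FAULT, evict 3, frames=[1,2] (faults so far: 3)
  step 3: ref 2 -> HIT, frames=[1,2] (faults so far: 3)
  step 4: ref 2 -> HIT, frames=[1,2] (faults so far: 3)
  step 5: ref 5 -> FAULT, evict 1, frames=[5,2] (faults so far: 4)
  step 6: ref 2 -> HIT, frames=[5,2] (faults so far: 4)
  step 7: ref 1 -> FAULT, evict 2, frames=[5,1] (faults so far: 5)
  step 8: ref 5 -> HIT, frames=[5,1] (faults so far: 5)
  step 9: ref 4 -> FAULT, evict 5, frames=[4,1] (faults so far: 6)
  step 10: ref 1 -> HIT, frames=[4,1] (faults so far: 6)
  step 11: ref 5 -> FAULT, evict 1, frames=[4,5] (faults so far: 7)
  step 12: ref 5 -> HIT, frames=[4,5] (faults so far: 7)
  Optimal total faults: 7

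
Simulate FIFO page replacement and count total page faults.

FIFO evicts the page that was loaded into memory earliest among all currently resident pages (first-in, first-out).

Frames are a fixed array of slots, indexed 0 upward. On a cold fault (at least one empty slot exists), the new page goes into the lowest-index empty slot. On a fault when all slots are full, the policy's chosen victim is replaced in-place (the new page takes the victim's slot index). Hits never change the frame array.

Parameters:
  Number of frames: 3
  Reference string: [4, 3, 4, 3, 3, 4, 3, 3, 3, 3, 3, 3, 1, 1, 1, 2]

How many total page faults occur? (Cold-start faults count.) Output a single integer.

Answer: 4

Derivation:
Step 0: ref 4 → FAULT, frames=[4,-,-]
Step 1: ref 3 → FAULT, frames=[4,3,-]
Step 2: ref 4 → HIT, frames=[4,3,-]
Step 3: ref 3 → HIT, frames=[4,3,-]
Step 4: ref 3 → HIT, frames=[4,3,-]
Step 5: ref 4 → HIT, frames=[4,3,-]
Step 6: ref 3 → HIT, frames=[4,3,-]
Step 7: ref 3 → HIT, frames=[4,3,-]
Step 8: ref 3 → HIT, frames=[4,3,-]
Step 9: ref 3 → HIT, frames=[4,3,-]
Step 10: ref 3 → HIT, frames=[4,3,-]
Step 11: ref 3 → HIT, frames=[4,3,-]
Step 12: ref 1 → FAULT, frames=[4,3,1]
Step 13: ref 1 → HIT, frames=[4,3,1]
Step 14: ref 1 → HIT, frames=[4,3,1]
Step 15: ref 2 → FAULT (evict 4), frames=[2,3,1]
Total faults: 4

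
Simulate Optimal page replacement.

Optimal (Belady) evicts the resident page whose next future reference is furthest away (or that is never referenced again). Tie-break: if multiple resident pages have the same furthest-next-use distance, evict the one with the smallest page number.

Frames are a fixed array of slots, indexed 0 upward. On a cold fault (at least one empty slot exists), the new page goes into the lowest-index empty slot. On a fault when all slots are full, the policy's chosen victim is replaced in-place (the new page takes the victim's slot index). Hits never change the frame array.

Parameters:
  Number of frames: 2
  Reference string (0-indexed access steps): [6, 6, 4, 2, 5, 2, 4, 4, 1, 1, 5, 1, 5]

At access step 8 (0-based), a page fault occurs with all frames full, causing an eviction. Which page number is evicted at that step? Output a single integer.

Step 0: ref 6 -> FAULT, frames=[6,-]
Step 1: ref 6 -> HIT, frames=[6,-]
Step 2: ref 4 -> FAULT, frames=[6,4]
Step 3: ref 2 -> FAULT, evict 6, frames=[2,4]
Step 4: ref 5 -> FAULT, evict 4, frames=[2,5]
Step 5: ref 2 -> HIT, frames=[2,5]
Step 6: ref 4 -> FAULT, evict 2, frames=[4,5]
Step 7: ref 4 -> HIT, frames=[4,5]
Step 8: ref 1 -> FAULT, evict 4, frames=[1,5]
At step 8: evicted page 4

Answer: 4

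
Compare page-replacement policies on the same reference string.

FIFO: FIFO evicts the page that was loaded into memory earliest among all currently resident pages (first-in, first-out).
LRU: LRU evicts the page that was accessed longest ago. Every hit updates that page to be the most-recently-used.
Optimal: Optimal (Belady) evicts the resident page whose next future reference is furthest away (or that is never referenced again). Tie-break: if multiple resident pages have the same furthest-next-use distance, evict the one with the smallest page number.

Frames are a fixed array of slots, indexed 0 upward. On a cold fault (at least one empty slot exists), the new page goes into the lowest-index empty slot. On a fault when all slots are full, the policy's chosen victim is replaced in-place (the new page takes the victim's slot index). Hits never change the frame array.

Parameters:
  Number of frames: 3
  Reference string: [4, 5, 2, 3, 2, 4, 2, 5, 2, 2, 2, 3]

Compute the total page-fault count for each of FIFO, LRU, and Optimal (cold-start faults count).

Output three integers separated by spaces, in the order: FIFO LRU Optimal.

--- FIFO ---
  step 0: ref 4 -> FAULT, frames=[4,-,-] (faults so far: 1)
  step 1: ref 5 -> FAULT, frames=[4,5,-] (faults so far: 2)
  step 2: ref 2 -> FAULT, frames=[4,5,2] (faults so far: 3)
  step 3: ref 3 -> FAULT, evict 4, frames=[3,5,2] (faults so far: 4)
  step 4: ref 2 -> HIT, frames=[3,5,2] (faults so far: 4)
  step 5: ref 4 -> FAULT, evict 5, frames=[3,4,2] (faults so far: 5)
  step 6: ref 2 -> HIT, frames=[3,4,2] (faults so far: 5)
  step 7: ref 5 -> FAULT, evict 2, frames=[3,4,5] (faults so far: 6)
  step 8: ref 2 -> FAULT, evict 3, frames=[2,4,5] (faults so far: 7)
  step 9: ref 2 -> HIT, frames=[2,4,5] (faults so far: 7)
  step 10: ref 2 -> HIT, frames=[2,4,5] (faults so far: 7)
  step 11: ref 3 -> FAULT, evict 4, frames=[2,3,5] (faults so far: 8)
  FIFO total faults: 8
--- LRU ---
  step 0: ref 4 -> FAULT, frames=[4,-,-] (faults so far: 1)
  step 1: ref 5 -> FAULT, frames=[4,5,-] (faults so far: 2)
  step 2: ref 2 -> FAULT, frames=[4,5,2] (faults so far: 3)
  step 3: ref 3 -> FAULT, evict 4, frames=[3,5,2] (faults so far: 4)
  step 4: ref 2 -> HIT, frames=[3,5,2] (faults so far: 4)
  step 5: ref 4 -> FAULT, evict 5, frames=[3,4,2] (faults so far: 5)
  step 6: ref 2 -> HIT, frames=[3,4,2] (faults so far: 5)
  step 7: ref 5 -> FAULT, evict 3, frames=[5,4,2] (faults so far: 6)
  step 8: ref 2 -> HIT, frames=[5,4,2] (faults so far: 6)
  step 9: ref 2 -> HIT, frames=[5,4,2] (faults so far: 6)
  step 10: ref 2 -> HIT, frames=[5,4,2] (faults so far: 6)
  step 11: ref 3 -> FAULT, evict 4, frames=[5,3,2] (faults so far: 7)
  LRU total faults: 7
--- Optimal ---
  step 0: ref 4 -> FAULT, frames=[4,-,-] (faults so far: 1)
  step 1: ref 5 -> FAULT, frames=[4,5,-] (faults so far: 2)
  step 2: ref 2 -> FAULT, frames=[4,5,2] (faults so far: 3)
  step 3: ref 3 -> FAULT, evict 5, frames=[4,3,2] (faults so far: 4)
  step 4: ref 2 -> HIT, frames=[4,3,2] (faults so far: 4)
  step 5: ref 4 -> HIT, frames=[4,3,2] (faults so far: 4)
  step 6: ref 2 -> HIT, frames=[4,3,2] (faults so far: 4)
  step 7: ref 5 -> FAULT, evict 4, frames=[5,3,2] (faults so far: 5)
  step 8: ref 2 -> HIT, frames=[5,3,2] (faults so far: 5)
  step 9: ref 2 -> HIT, frames=[5,3,2] (faults so far: 5)
  step 10: ref 2 -> HIT, frames=[5,3,2] (faults so far: 5)
  step 11: ref 3 -> HIT, frames=[5,3,2] (faults so far: 5)
  Optimal total faults: 5

Answer: 8 7 5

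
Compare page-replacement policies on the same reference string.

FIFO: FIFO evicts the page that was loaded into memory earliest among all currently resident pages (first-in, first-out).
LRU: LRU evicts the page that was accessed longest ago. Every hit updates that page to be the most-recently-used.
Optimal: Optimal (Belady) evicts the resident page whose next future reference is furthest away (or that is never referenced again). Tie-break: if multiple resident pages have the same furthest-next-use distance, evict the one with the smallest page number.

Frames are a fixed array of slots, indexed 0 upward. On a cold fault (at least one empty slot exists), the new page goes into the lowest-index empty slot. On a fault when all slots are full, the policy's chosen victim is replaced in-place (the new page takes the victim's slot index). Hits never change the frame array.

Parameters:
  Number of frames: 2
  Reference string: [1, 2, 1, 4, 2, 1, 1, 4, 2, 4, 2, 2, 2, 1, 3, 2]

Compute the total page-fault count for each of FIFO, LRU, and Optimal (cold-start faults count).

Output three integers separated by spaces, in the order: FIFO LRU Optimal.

--- FIFO ---
  step 0: ref 1 -> FAULT, frames=[1,-] (faults so far: 1)
  step 1: ref 2 -> FAULT, frames=[1,2] (faults so far: 2)
  step 2: ref 1 -> HIT, frames=[1,2] (faults so far: 2)
  step 3: ref 4 -> FAULT, evict 1, frames=[4,2] (faults so far: 3)
  step 4: ref 2 -> HIT, frames=[4,2] (faults so far: 3)
  step 5: ref 1 -> FAULT, evict 2, frames=[4,1] (faults so far: 4)
  step 6: ref 1 -> HIT, frames=[4,1] (faults so far: 4)
  step 7: ref 4 -> HIT, frames=[4,1] (faults so far: 4)
  step 8: ref 2 -> FAULT, evict 4, frames=[2,1] (faults so far: 5)
  step 9: ref 4 -> FAULT, evict 1, frames=[2,4] (faults so far: 6)
  step 10: ref 2 -> HIT, frames=[2,4] (faults so far: 6)
  step 11: ref 2 -> HIT, frames=[2,4] (faults so far: 6)
  step 12: ref 2 -> HIT, frames=[2,4] (faults so far: 6)
  step 13: ref 1 -> FAULT, evict 2, frames=[1,4] (faults so far: 7)
  step 14: ref 3 -> FAULT, evict 4, frames=[1,3] (faults so far: 8)
  step 15: ref 2 -> FAULT, evict 1, frames=[2,3] (faults so far: 9)
  FIFO total faults: 9
--- LRU ---
  step 0: ref 1 -> FAULT, frames=[1,-] (faults so far: 1)
  step 1: ref 2 -> FAULT, frames=[1,2] (faults so far: 2)
  step 2: ref 1 -> HIT, frames=[1,2] (faults so far: 2)
  step 3: ref 4 -> FAULT, evict 2, frames=[1,4] (faults so far: 3)
  step 4: ref 2 -> FAULT, evict 1, frames=[2,4] (faults so far: 4)
  step 5: ref 1 -> FAULT, evict 4, frames=[2,1] (faults so far: 5)
  step 6: ref 1 -> HIT, frames=[2,1] (faults so far: 5)
  step 7: ref 4 -> FAULT, evict 2, frames=[4,1] (faults so far: 6)
  step 8: ref 2 -> FAULT, evict 1, frames=[4,2] (faults so far: 7)
  step 9: ref 4 -> HIT, frames=[4,2] (faults so far: 7)
  step 10: ref 2 -> HIT, frames=[4,2] (faults so far: 7)
  step 11: ref 2 -> HIT, frames=[4,2] (faults so far: 7)
  step 12: ref 2 -> HIT, frames=[4,2] (faults so far: 7)
  step 13: ref 1 -> FAULT, evict 4, frames=[1,2] (faults so far: 8)
  step 14: ref 3 -> FAULT, evict 2, frames=[1,3] (faults so far: 9)
  step 15: ref 2 -> FAULT, evict 1, frames=[2,3] (faults so far: 10)
  LRU total faults: 10
--- Optimal ---
  step 0: ref 1 -> FAULT, frames=[1,-] (faults so far: 1)
  step 1: ref 2 -> FAULT, frames=[1,2] (faults so far: 2)
  step 2: ref 1 -> HIT, frames=[1,2] (faults so far: 2)
  step 3: ref 4 -> FAULT, evict 1, frames=[4,2] (faults so far: 3)
  step 4: ref 2 -> HIT, frames=[4,2] (faults so far: 3)
  step 5: ref 1 -> FAULT, evict 2, frames=[4,1] (faults so far: 4)
  step 6: ref 1 -> HIT, frames=[4,1] (faults so far: 4)
  step 7: ref 4 -> HIT, frames=[4,1] (faults so far: 4)
  step 8: ref 2 -> FAULT, evict 1, frames=[4,2] (faults so far: 5)
  step 9: ref 4 -> HIT, frames=[4,2] (faults so far: 5)
  step 10: ref 2 -> HIT, frames=[4,2] (faults so far: 5)
  step 11: ref 2 -> HIT, frames=[4,2] (faults so far: 5)
  step 12: ref 2 -> HIT, frames=[4,2] (faults so far: 5)
  step 13: ref 1 -> FAULT, evict 4, frames=[1,2] (faults so far: 6)
  step 14: ref 3 -> FAULT, evict 1, frames=[3,2] (faults so far: 7)
  step 15: ref 2 -> HIT, frames=[3,2] (faults so far: 7)
  Optimal total faults: 7

Answer: 9 10 7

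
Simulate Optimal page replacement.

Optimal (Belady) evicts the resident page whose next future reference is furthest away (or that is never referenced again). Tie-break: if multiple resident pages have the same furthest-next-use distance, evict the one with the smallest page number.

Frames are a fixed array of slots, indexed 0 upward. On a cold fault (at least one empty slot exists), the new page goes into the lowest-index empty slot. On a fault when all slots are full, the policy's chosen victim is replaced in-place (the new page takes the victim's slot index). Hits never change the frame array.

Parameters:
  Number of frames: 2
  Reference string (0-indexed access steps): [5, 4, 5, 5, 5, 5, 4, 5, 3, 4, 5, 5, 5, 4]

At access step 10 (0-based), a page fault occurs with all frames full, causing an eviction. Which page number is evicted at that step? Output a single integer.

Step 0: ref 5 -> FAULT, frames=[5,-]
Step 1: ref 4 -> FAULT, frames=[5,4]
Step 2: ref 5 -> HIT, frames=[5,4]
Step 3: ref 5 -> HIT, frames=[5,4]
Step 4: ref 5 -> HIT, frames=[5,4]
Step 5: ref 5 -> HIT, frames=[5,4]
Step 6: ref 4 -> HIT, frames=[5,4]
Step 7: ref 5 -> HIT, frames=[5,4]
Step 8: ref 3 -> FAULT, evict 5, frames=[3,4]
Step 9: ref 4 -> HIT, frames=[3,4]
Step 10: ref 5 -> FAULT, evict 3, frames=[5,4]
At step 10: evicted page 3

Answer: 3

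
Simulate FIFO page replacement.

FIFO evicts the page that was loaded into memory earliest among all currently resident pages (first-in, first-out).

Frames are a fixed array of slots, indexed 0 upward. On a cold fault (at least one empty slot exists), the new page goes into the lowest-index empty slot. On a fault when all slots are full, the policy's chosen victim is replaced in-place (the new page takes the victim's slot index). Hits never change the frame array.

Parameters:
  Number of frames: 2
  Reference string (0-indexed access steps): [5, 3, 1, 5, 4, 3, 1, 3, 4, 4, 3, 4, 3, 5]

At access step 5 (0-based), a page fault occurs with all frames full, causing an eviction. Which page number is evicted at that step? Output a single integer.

Step 0: ref 5 -> FAULT, frames=[5,-]
Step 1: ref 3 -> FAULT, frames=[5,3]
Step 2: ref 1 -> FAULT, evict 5, frames=[1,3]
Step 3: ref 5 -> FAULT, evict 3, frames=[1,5]
Step 4: ref 4 -> FAULT, evict 1, frames=[4,5]
Step 5: ref 3 -> FAULT, evict 5, frames=[4,3]
At step 5: evicted page 5

Answer: 5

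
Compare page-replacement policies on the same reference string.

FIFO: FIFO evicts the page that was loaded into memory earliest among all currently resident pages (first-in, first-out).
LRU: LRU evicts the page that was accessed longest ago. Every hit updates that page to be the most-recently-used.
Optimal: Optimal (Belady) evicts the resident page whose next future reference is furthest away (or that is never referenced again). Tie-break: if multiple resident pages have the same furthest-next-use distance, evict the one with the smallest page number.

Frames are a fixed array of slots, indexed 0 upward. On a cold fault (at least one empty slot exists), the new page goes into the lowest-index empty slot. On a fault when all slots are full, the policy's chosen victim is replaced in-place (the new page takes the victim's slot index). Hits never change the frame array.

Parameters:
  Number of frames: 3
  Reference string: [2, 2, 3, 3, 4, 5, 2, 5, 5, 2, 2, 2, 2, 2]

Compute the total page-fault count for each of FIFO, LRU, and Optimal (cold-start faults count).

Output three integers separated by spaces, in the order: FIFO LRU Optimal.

Answer: 5 5 4

Derivation:
--- FIFO ---
  step 0: ref 2 -> FAULT, frames=[2,-,-] (faults so far: 1)
  step 1: ref 2 -> HIT, frames=[2,-,-] (faults so far: 1)
  step 2: ref 3 -> FAULT, frames=[2,3,-] (faults so far: 2)
  step 3: ref 3 -> HIT, frames=[2,3,-] (faults so far: 2)
  step 4: ref 4 -> FAULT, frames=[2,3,4] (faults so far: 3)
  step 5: ref 5 -> FAULT, evict 2, frames=[5,3,4] (faults so far: 4)
  step 6: ref 2 -> FAULT, evict 3, frames=[5,2,4] (faults so far: 5)
  step 7: ref 5 -> HIT, frames=[5,2,4] (faults so far: 5)
  step 8: ref 5 -> HIT, frames=[5,2,4] (faults so far: 5)
  step 9: ref 2 -> HIT, frames=[5,2,4] (faults so far: 5)
  step 10: ref 2 -> HIT, frames=[5,2,4] (faults so far: 5)
  step 11: ref 2 -> HIT, frames=[5,2,4] (faults so far: 5)
  step 12: ref 2 -> HIT, frames=[5,2,4] (faults so far: 5)
  step 13: ref 2 -> HIT, frames=[5,2,4] (faults so far: 5)
  FIFO total faults: 5
--- LRU ---
  step 0: ref 2 -> FAULT, frames=[2,-,-] (faults so far: 1)
  step 1: ref 2 -> HIT, frames=[2,-,-] (faults so far: 1)
  step 2: ref 3 -> FAULT, frames=[2,3,-] (faults so far: 2)
  step 3: ref 3 -> HIT, frames=[2,3,-] (faults so far: 2)
  step 4: ref 4 -> FAULT, frames=[2,3,4] (faults so far: 3)
  step 5: ref 5 -> FAULT, evict 2, frames=[5,3,4] (faults so far: 4)
  step 6: ref 2 -> FAULT, evict 3, frames=[5,2,4] (faults so far: 5)
  step 7: ref 5 -> HIT, frames=[5,2,4] (faults so far: 5)
  step 8: ref 5 -> HIT, frames=[5,2,4] (faults so far: 5)
  step 9: ref 2 -> HIT, frames=[5,2,4] (faults so far: 5)
  step 10: ref 2 -> HIT, frames=[5,2,4] (faults so far: 5)
  step 11: ref 2 -> HIT, frames=[5,2,4] (faults so far: 5)
  step 12: ref 2 -> HIT, frames=[5,2,4] (faults so far: 5)
  step 13: ref 2 -> HIT, frames=[5,2,4] (faults so far: 5)
  LRU total faults: 5
--- Optimal ---
  step 0: ref 2 -> FAULT, frames=[2,-,-] (faults so far: 1)
  step 1: ref 2 -> HIT, frames=[2,-,-] (faults so far: 1)
  step 2: ref 3 -> FAULT, frames=[2,3,-] (faults so far: 2)
  step 3: ref 3 -> HIT, frames=[2,3,-] (faults so far: 2)
  step 4: ref 4 -> FAULT, frames=[2,3,4] (faults so far: 3)
  step 5: ref 5 -> FAULT, evict 3, frames=[2,5,4] (faults so far: 4)
  step 6: ref 2 -> HIT, frames=[2,5,4] (faults so far: 4)
  step 7: ref 5 -> HIT, frames=[2,5,4] (faults so far: 4)
  step 8: ref 5 -> HIT, frames=[2,5,4] (faults so far: 4)
  step 9: ref 2 -> HIT, frames=[2,5,4] (faults so far: 4)
  step 10: ref 2 -> HIT, frames=[2,5,4] (faults so far: 4)
  step 11: ref 2 -> HIT, frames=[2,5,4] (faults so far: 4)
  step 12: ref 2 -> HIT, frames=[2,5,4] (faults so far: 4)
  step 13: ref 2 -> HIT, frames=[2,5,4] (faults so far: 4)
  Optimal total faults: 4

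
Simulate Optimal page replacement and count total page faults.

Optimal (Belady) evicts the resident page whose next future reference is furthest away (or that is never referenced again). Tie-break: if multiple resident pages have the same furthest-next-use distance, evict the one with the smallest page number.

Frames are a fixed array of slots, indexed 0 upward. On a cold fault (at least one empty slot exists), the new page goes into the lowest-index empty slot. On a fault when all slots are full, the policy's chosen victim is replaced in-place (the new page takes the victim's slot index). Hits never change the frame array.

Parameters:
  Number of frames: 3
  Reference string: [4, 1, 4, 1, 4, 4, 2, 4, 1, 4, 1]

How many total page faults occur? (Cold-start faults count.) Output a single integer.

Answer: 3

Derivation:
Step 0: ref 4 → FAULT, frames=[4,-,-]
Step 1: ref 1 → FAULT, frames=[4,1,-]
Step 2: ref 4 → HIT, frames=[4,1,-]
Step 3: ref 1 → HIT, frames=[4,1,-]
Step 4: ref 4 → HIT, frames=[4,1,-]
Step 5: ref 4 → HIT, frames=[4,1,-]
Step 6: ref 2 → FAULT, frames=[4,1,2]
Step 7: ref 4 → HIT, frames=[4,1,2]
Step 8: ref 1 → HIT, frames=[4,1,2]
Step 9: ref 4 → HIT, frames=[4,1,2]
Step 10: ref 1 → HIT, frames=[4,1,2]
Total faults: 3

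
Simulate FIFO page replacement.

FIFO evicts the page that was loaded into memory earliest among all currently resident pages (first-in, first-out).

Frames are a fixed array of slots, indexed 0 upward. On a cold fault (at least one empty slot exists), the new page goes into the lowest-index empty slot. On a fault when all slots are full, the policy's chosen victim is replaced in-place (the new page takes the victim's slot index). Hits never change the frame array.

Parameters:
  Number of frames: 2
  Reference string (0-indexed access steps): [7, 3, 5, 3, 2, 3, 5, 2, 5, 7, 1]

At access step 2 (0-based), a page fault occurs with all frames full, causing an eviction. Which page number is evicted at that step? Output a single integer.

Answer: 7

Derivation:
Step 0: ref 7 -> FAULT, frames=[7,-]
Step 1: ref 3 -> FAULT, frames=[7,3]
Step 2: ref 5 -> FAULT, evict 7, frames=[5,3]
At step 2: evicted page 7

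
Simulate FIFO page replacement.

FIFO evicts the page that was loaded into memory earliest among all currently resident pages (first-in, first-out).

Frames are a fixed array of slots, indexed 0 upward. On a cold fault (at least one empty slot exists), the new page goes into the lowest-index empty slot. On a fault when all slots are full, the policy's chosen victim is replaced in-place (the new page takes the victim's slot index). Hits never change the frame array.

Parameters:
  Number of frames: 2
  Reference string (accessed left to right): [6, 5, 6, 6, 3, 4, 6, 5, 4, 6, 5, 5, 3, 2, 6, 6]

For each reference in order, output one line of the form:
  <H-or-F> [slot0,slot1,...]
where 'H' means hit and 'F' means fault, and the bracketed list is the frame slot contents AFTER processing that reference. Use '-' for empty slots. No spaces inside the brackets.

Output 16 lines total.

F [6,-]
F [6,5]
H [6,5]
H [6,5]
F [3,5]
F [3,4]
F [6,4]
F [6,5]
F [4,5]
F [4,6]
F [5,6]
H [5,6]
F [5,3]
F [2,3]
F [2,6]
H [2,6]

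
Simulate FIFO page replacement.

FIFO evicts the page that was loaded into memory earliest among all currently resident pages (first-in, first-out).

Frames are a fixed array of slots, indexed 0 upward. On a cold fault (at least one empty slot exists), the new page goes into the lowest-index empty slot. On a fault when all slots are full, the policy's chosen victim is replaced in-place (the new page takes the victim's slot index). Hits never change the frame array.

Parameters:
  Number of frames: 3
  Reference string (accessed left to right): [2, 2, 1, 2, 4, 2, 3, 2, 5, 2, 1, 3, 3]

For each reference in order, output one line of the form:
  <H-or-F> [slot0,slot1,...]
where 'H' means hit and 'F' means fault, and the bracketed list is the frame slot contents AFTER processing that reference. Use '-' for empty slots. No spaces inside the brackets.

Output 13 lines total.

F [2,-,-]
H [2,-,-]
F [2,1,-]
H [2,1,-]
F [2,1,4]
H [2,1,4]
F [3,1,4]
F [3,2,4]
F [3,2,5]
H [3,2,5]
F [1,2,5]
F [1,3,5]
H [1,3,5]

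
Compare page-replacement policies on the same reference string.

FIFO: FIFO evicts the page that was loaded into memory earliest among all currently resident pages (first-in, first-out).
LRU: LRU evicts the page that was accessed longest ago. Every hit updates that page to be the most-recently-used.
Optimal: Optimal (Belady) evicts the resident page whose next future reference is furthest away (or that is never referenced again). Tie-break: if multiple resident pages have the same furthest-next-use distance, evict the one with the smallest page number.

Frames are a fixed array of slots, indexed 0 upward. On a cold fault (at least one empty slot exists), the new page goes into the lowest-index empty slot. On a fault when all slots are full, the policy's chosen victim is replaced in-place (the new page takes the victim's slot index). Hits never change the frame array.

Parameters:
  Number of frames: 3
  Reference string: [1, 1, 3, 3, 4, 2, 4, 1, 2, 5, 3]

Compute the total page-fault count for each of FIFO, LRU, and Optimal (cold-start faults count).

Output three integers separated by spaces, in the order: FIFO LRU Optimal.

Answer: 7 7 6

Derivation:
--- FIFO ---
  step 0: ref 1 -> FAULT, frames=[1,-,-] (faults so far: 1)
  step 1: ref 1 -> HIT, frames=[1,-,-] (faults so far: 1)
  step 2: ref 3 -> FAULT, frames=[1,3,-] (faults so far: 2)
  step 3: ref 3 -> HIT, frames=[1,3,-] (faults so far: 2)
  step 4: ref 4 -> FAULT, frames=[1,3,4] (faults so far: 3)
  step 5: ref 2 -> FAULT, evict 1, frames=[2,3,4] (faults so far: 4)
  step 6: ref 4 -> HIT, frames=[2,3,4] (faults so far: 4)
  step 7: ref 1 -> FAULT, evict 3, frames=[2,1,4] (faults so far: 5)
  step 8: ref 2 -> HIT, frames=[2,1,4] (faults so far: 5)
  step 9: ref 5 -> FAULT, evict 4, frames=[2,1,5] (faults so far: 6)
  step 10: ref 3 -> FAULT, evict 2, frames=[3,1,5] (faults so far: 7)
  FIFO total faults: 7
--- LRU ---
  step 0: ref 1 -> FAULT, frames=[1,-,-] (faults so far: 1)
  step 1: ref 1 -> HIT, frames=[1,-,-] (faults so far: 1)
  step 2: ref 3 -> FAULT, frames=[1,3,-] (faults so far: 2)
  step 3: ref 3 -> HIT, frames=[1,3,-] (faults so far: 2)
  step 4: ref 4 -> FAULT, frames=[1,3,4] (faults so far: 3)
  step 5: ref 2 -> FAULT, evict 1, frames=[2,3,4] (faults so far: 4)
  step 6: ref 4 -> HIT, frames=[2,3,4] (faults so far: 4)
  step 7: ref 1 -> FAULT, evict 3, frames=[2,1,4] (faults so far: 5)
  step 8: ref 2 -> HIT, frames=[2,1,4] (faults so far: 5)
  step 9: ref 5 -> FAULT, evict 4, frames=[2,1,5] (faults so far: 6)
  step 10: ref 3 -> FAULT, evict 1, frames=[2,3,5] (faults so far: 7)
  LRU total faults: 7
--- Optimal ---
  step 0: ref 1 -> FAULT, frames=[1,-,-] (faults so far: 1)
  step 1: ref 1 -> HIT, frames=[1,-,-] (faults so far: 1)
  step 2: ref 3 -> FAULT, frames=[1,3,-] (faults so far: 2)
  step 3: ref 3 -> HIT, frames=[1,3,-] (faults so far: 2)
  step 4: ref 4 -> FAULT, frames=[1,3,4] (faults so far: 3)
  step 5: ref 2 -> FAULT, evict 3, frames=[1,2,4] (faults so far: 4)
  step 6: ref 4 -> HIT, frames=[1,2,4] (faults so far: 4)
  step 7: ref 1 -> HIT, frames=[1,2,4] (faults so far: 4)
  step 8: ref 2 -> HIT, frames=[1,2,4] (faults so far: 4)
  step 9: ref 5 -> FAULT, evict 1, frames=[5,2,4] (faults so far: 5)
  step 10: ref 3 -> FAULT, evict 2, frames=[5,3,4] (faults so far: 6)
  Optimal total faults: 6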